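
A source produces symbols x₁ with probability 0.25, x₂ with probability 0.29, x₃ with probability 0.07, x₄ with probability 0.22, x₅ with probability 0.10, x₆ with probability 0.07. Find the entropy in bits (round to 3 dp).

H = −Σ pᵢ log₂ pᵢ.
−0.25·log₂(0.25) = 0.5000
−0.29·log₂(0.29) = 0.5179
−0.07·log₂(0.07) = 0.2686
−0.22·log₂(0.22) = 0.4806
−0.10·log₂(0.10) = 0.3322
−0.07·log₂(0.07) = 0.2686
Sum ≈ 2.3678 → 2.368 bits.

2.368 bits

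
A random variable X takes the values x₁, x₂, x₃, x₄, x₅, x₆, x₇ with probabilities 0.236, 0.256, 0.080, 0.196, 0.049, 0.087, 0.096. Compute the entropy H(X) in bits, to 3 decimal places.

H = −Σ pᵢ log₂ pᵢ.
−0.236·log₂(0.236) = 0.4916
−0.256·log₂(0.256) = 0.5032
−0.080·log₂(0.080) = 0.2915
−0.196·log₂(0.196) = 0.4608
−0.049·log₂(0.049) = 0.2132
−0.087·log₂(0.087) = 0.3065
−0.096·log₂(0.096) = 0.3246
Sum ≈ 2.5914 → 2.591 bits.

2.591 bits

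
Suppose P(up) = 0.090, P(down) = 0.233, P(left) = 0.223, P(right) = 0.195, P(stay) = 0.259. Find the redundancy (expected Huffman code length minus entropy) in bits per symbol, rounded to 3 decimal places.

0.035 bits

Entropy H = −Σ p log₂ p ≈ 2.2498 bits.
Huffman merges: 9/100+39/200→57/200; 223/1000+233/1000→57/125; 259/1000+57/200→68/125; 57/125+68/125→1. L = 457/200 ≈ 2.2850.
L − H = 2.2850 − 2.2498 = 0.035 bits.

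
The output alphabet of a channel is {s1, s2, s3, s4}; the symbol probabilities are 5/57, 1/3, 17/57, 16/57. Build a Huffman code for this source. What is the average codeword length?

Repeatedly combine the two least-probable nodes; the expected code length is the sum of the merged weights.
merge 5/57 + 16/57 → 7/19
merge 17/57 + 1/3 → 12/19
merge 7/19 + 12/19 → 1
L = 7/19 + 12/19 + 1 = 2 bits/symbol.

2 bits/symbol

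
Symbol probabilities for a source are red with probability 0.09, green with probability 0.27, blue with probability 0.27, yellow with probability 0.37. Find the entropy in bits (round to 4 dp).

H = −Σ pᵢ log₂ pᵢ.
−0.09·log₂(0.09) = 0.3127
−0.27·log₂(0.27) = 0.5100
−0.27·log₂(0.27) = 0.5100
−0.37·log₂(0.37) = 0.5307
Sum ≈ 1.8634 → 1.8634 bits.

1.8634 bits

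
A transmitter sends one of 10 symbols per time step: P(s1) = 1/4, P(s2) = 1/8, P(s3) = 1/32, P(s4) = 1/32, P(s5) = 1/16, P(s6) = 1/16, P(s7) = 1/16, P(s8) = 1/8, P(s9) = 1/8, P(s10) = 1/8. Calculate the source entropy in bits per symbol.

Each probability is a power of 1/2, so log₂(1/p) is an integer.
H = Σ p·log₂(1/p) = 1/4·2 + 1/8·3 + 1/32·5 + 1/32·5 + 1/16·4 + 1/16·4 + 1/16·4 + 1/8·3 + 1/8·3 + 1/8·3 = 3.0625 bits.

3.0625 bits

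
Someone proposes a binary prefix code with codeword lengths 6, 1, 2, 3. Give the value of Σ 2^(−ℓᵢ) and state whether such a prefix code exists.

0.890625; yes

With common denominator 2^6 = 64: Σ 2^(−ℓᵢ) = 1/64 + 32/64 + 16/64 + 8/64 = 57/64 = 0.890625.
Kraft's inequality requires Σ ≤ 1; here Σ = 0.890625 ≤ 1, so such a prefix code exists.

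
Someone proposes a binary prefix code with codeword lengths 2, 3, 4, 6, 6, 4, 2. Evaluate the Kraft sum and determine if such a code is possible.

With common denominator 2^6 = 64: Σ 2^(−ℓᵢ) = 16/64 + 8/64 + 4/64 + 1/64 + 1/64 + 4/64 + 16/64 = 50/64 = 0.78125.
Kraft's inequality requires Σ ≤ 1; here Σ = 0.78125 ≤ 1, so such a prefix code exists.

0.78125; yes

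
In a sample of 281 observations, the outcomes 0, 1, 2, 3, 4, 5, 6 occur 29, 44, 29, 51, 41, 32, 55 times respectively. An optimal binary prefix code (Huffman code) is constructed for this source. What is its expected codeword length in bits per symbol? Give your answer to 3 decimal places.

Probabilities are the counts divided by 281.
Repeatedly combine the two least-probable nodes; the expected code length is the sum of the merged weights.
merge 29/281 + 29/281 → 58/281
merge 32/281 + 41/281 → 73/281
merge 44/281 + 51/281 → 95/281
merge 55/281 + 58/281 → 113/281
merge 73/281 + 95/281 → 168/281
merge 113/281 + 168/281 → 1
L = 58/281 + 73/281 + 95/281 + 113/281 + 168/281 + 1 = 788/281 ≈ 2.804 bits/symbol.

2.804 bits/symbol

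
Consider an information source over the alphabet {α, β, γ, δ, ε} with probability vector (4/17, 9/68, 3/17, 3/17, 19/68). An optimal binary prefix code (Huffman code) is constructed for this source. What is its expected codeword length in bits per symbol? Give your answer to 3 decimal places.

2.309 bits/symbol

Repeatedly combine the two least-probable nodes; the expected code length is the sum of the merged weights.
merge 9/68 + 3/17 → 21/68
merge 3/17 + 4/17 → 7/17
merge 19/68 + 21/68 → 10/17
merge 7/17 + 10/17 → 1
L = 21/68 + 7/17 + 10/17 + 1 = 157/68 ≈ 2.309 bits/symbol.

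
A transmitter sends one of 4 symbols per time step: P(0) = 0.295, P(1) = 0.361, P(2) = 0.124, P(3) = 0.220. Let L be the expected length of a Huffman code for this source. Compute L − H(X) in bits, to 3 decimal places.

Entropy H = −Σ p log₂ p ≈ 1.9042 bits.
Huffman merges: 31/250+11/50→43/125; 59/200+43/125→639/1000; 361/1000+639/1000→1. L = 1983/1000 ≈ 1.9830.
L − H = 1.9830 − 1.9042 = 0.079 bits.

0.079 bits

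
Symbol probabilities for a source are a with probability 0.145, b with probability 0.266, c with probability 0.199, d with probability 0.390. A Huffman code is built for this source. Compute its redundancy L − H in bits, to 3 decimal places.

Entropy H = −Σ p log₂ p ≈ 1.9054 bits.
Huffman merges: 29/200+199/1000→43/125; 133/500+43/125→61/100; 39/100+61/100→1. L = 977/500 ≈ 1.9540.
L − H = 1.9540 − 1.9054 = 0.049 bits.

0.049 bits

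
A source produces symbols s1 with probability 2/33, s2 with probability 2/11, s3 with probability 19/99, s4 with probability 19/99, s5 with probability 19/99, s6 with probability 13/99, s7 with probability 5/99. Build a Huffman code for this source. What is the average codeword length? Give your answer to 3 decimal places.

2.727 bits/symbol

Repeatedly combine the two least-probable nodes; the expected code length is the sum of the merged weights.
merge 5/99 + 2/33 → 1/9
merge 1/9 + 13/99 → 8/33
merge 2/11 + 19/99 → 37/99
merge 19/99 + 19/99 → 38/99
merge 8/33 + 37/99 → 61/99
merge 38/99 + 61/99 → 1
L = 1/9 + 8/33 + 37/99 + 38/99 + 61/99 + 1 = 30/11 ≈ 2.727 bits/symbol.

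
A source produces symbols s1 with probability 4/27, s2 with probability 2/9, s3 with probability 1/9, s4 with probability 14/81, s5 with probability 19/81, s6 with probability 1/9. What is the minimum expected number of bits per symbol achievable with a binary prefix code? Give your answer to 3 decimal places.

Repeatedly combine the two least-probable nodes; the expected code length is the sum of the merged weights.
merge 1/9 + 1/9 → 2/9
merge 4/27 + 14/81 → 26/81
merge 2/9 + 2/9 → 4/9
merge 19/81 + 26/81 → 5/9
merge 4/9 + 5/9 → 1
L = 2/9 + 26/81 + 4/9 + 5/9 + 1 = 206/81 ≈ 2.543 bits/symbol.

2.543 bits/symbol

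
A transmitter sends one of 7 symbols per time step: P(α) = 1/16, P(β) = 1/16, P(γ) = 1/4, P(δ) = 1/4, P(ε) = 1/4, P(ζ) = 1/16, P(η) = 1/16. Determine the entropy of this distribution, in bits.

Each probability is a power of 1/2, so log₂(1/p) is an integer.
H = Σ p·log₂(1/p) = 1/16·4 + 1/16·4 + 1/4·2 + 1/4·2 + 1/4·2 + 1/16·4 + 1/16·4 = 2.5 bits.

2.5 bits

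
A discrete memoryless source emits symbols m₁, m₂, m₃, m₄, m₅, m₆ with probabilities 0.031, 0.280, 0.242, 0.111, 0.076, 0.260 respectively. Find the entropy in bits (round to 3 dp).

2.305 bits

H = −Σ pᵢ log₂ pᵢ.
−0.031·log₂(0.031) = 0.1554
−0.280·log₂(0.280) = 0.5142
−0.242·log₂(0.242) = 0.4954
−0.111·log₂(0.111) = 0.3520
−0.076·log₂(0.076) = 0.2826
−0.260·log₂(0.260) = 0.5053
Sum ≈ 2.3048 → 2.305 bits.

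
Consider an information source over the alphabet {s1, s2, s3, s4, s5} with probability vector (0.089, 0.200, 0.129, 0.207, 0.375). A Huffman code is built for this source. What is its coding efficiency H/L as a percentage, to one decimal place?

97.3%

Entropy H = −Σ p log₂ p ≈ 2.1571 bits.
Huffman merges: 89/1000+129/1000→109/500; 1/5+207/1000→407/1000; 109/500+3/8→593/1000; 407/1000+593/1000→1. L = 1109/500 ≈ 2.2180.
Efficiency = H/L = 2.1571/2.2180 = 97.3%.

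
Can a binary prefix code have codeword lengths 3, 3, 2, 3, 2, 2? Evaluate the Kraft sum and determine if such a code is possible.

1.125; no

With common denominator 2^3 = 8: Σ 2^(−ℓᵢ) = 1/8 + 1/8 + 2/8 + 1/8 + 2/8 + 2/8 = 9/8 = 1.125.
Kraft's inequality requires Σ ≤ 1; here Σ = 1.125 > 1, so no such prefix code exists.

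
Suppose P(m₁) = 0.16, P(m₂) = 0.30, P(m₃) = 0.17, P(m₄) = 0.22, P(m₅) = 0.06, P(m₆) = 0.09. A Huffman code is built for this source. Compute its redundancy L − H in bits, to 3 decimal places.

Entropy H = −Σ p log₂ p ≈ 2.4155 bits.
Huffman merges: 3/50+9/100→3/20; 3/20+4/25→31/100; 17/100+11/50→39/100; 3/10+31/100→61/100; 39/100+61/100→1. L = 123/50 ≈ 2.4600.
L − H = 2.4600 − 2.4155 = 0.045 bits.

0.045 bits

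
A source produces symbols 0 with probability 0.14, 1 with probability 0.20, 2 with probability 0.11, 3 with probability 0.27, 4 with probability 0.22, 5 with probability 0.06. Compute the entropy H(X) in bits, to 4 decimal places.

2.4459 bits

H = −Σ pᵢ log₂ pᵢ.
−0.14·log₂(0.14) = 0.3971
−0.20·log₂(0.20) = 0.4644
−0.11·log₂(0.11) = 0.3503
−0.27·log₂(0.27) = 0.5100
−0.22·log₂(0.22) = 0.4806
−0.06·log₂(0.06) = 0.2435
Sum ≈ 2.4459 → 2.4459 bits.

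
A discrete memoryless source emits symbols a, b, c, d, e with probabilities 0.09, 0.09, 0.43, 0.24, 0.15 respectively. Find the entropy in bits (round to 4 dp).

2.0536 bits

H = −Σ pᵢ log₂ pᵢ.
−0.09·log₂(0.09) = 0.3127
−0.09·log₂(0.09) = 0.3127
−0.43·log₂(0.43) = 0.5236
−0.24·log₂(0.24) = 0.4941
−0.15·log₂(0.15) = 0.4105
Sum ≈ 2.0536 → 2.0536 bits.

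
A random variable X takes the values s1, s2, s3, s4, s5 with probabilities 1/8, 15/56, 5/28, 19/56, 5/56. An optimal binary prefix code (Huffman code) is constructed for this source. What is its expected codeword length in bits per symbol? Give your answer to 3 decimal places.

Repeatedly combine the two least-probable nodes; the expected code length is the sum of the merged weights.
merge 5/56 + 1/8 → 3/14
merge 5/28 + 3/14 → 11/28
merge 15/56 + 19/56 → 17/28
merge 11/28 + 17/28 → 1
L = 3/14 + 11/28 + 17/28 + 1 = 31/14 ≈ 2.214 bits/symbol.

2.214 bits/symbol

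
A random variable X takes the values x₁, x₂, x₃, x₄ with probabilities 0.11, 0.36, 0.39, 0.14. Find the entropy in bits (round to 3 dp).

1.808 bits

H = −Σ pᵢ log₂ pᵢ.
−0.11·log₂(0.11) = 0.3503
−0.36·log₂(0.36) = 0.5306
−0.39·log₂(0.39) = 0.5298
−0.14·log₂(0.14) = 0.3971
Sum ≈ 1.8078 → 1.808 bits.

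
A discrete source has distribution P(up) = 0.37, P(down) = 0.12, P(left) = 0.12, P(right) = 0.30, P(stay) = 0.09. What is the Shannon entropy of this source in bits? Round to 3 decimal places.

H = −Σ pᵢ log₂ pᵢ.
−0.37·log₂(0.37) = 0.5307
−0.12·log₂(0.12) = 0.3671
−0.12·log₂(0.12) = 0.3671
−0.30·log₂(0.30) = 0.5211
−0.09·log₂(0.09) = 0.3127
Sum ≈ 2.0986 → 2.099 bits.

2.099 bits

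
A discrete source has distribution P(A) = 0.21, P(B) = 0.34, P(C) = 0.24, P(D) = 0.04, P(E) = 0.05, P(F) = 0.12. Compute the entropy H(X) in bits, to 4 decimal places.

2.2650 bits

H = −Σ pᵢ log₂ pᵢ.
−0.21·log₂(0.21) = 0.4728
−0.34·log₂(0.34) = 0.5292
−0.24·log₂(0.24) = 0.4941
−0.04·log₂(0.04) = 0.1858
−0.05·log₂(0.05) = 0.2161
−0.12·log₂(0.12) = 0.3671
Sum ≈ 2.2650 → 2.2650 bits.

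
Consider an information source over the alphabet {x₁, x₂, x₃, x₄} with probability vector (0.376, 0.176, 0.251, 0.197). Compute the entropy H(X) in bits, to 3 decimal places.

H = −Σ pᵢ log₂ pᵢ.
−0.376·log₂(0.376) = 0.5306
−0.176·log₂(0.176) = 0.4411
−0.251·log₂(0.251) = 0.5006
−0.197·log₂(0.197) = 0.4617
Sum ≈ 1.9340 → 1.934 bits.

1.934 bits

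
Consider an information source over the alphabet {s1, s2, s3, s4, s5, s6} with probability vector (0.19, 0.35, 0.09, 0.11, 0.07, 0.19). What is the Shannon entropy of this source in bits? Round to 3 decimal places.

H = −Σ pᵢ log₂ pᵢ.
−0.19·log₂(0.19) = 0.4552
−0.35·log₂(0.35) = 0.5301
−0.09·log₂(0.09) = 0.3127
−0.11·log₂(0.11) = 0.3503
−0.07·log₂(0.07) = 0.2686
−0.19·log₂(0.19) = 0.4552
Sum ≈ 2.3720 → 2.372 bits.

2.372 bits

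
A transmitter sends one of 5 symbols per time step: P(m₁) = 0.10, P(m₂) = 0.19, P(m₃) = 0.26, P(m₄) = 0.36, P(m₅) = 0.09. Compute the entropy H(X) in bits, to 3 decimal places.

2.136 bits

H = −Σ pᵢ log₂ pᵢ.
−0.10·log₂(0.10) = 0.3322
−0.19·log₂(0.19) = 0.4552
−0.26·log₂(0.26) = 0.5053
−0.36·log₂(0.36) = 0.5306
−0.09·log₂(0.09) = 0.3127
Sum ≈ 2.1360 → 2.136 bits.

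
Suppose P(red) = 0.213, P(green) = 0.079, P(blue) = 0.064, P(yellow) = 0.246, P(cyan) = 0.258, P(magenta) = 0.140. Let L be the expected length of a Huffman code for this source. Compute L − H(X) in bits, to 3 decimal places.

Entropy H = −Σ p log₂ p ≈ 2.4174 bits.
Huffman merges: 8/125+79/1000→143/1000; 7/50+143/1000→283/1000; 213/1000+123/500→459/1000; 129/500+283/1000→541/1000; 459/1000+541/1000→1. L = 1213/500 ≈ 2.4260.
L − H = 2.4260 − 2.4174 = 0.009 bits.

0.009 bits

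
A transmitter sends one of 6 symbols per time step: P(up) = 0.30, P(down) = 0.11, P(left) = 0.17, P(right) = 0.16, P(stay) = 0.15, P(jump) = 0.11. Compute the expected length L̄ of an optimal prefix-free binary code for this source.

2.53 bits/symbol

Repeatedly combine the two least-probable nodes; the expected code length is the sum of the merged weights.
merge 11/100 + 11/100 → 11/50
merge 3/20 + 4/25 → 31/100
merge 17/100 + 11/50 → 39/100
merge 3/10 + 31/100 → 61/100
merge 39/100 + 61/100 → 1
L = 11/50 + 31/100 + 39/100 + 61/100 + 1 = 253/100 = 2.53 bits/symbol.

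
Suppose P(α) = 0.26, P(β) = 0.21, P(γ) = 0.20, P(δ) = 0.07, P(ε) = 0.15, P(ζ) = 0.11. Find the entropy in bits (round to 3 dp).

H = −Σ pᵢ log₂ pᵢ.
−0.26·log₂(0.26) = 0.5053
−0.21·log₂(0.21) = 0.4728
−0.20·log₂(0.20) = 0.4644
−0.07·log₂(0.07) = 0.2686
−0.15·log₂(0.15) = 0.4105
−0.11·log₂(0.11) = 0.3503
Sum ≈ 2.4719 → 2.472 bits.

2.472 bits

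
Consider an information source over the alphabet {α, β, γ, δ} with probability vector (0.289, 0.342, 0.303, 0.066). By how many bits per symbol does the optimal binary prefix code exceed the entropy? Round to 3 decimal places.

Entropy H = −Σ p log₂ p ≈ 1.8277 bits.
Huffman merges: 33/500+289/1000→71/200; 303/1000+171/500→129/200; 71/200+129/200→1. L = 2 ≈ 2.0000.
L − H = 2.0000 − 1.8277 = 0.172 bits.

0.172 bits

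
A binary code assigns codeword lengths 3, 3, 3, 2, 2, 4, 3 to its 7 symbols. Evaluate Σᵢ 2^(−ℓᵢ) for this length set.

1.0625

With common denominator 2^4 = 16: Σ 2^(−ℓᵢ) = 2/16 + 2/16 + 2/16 + 4/16 + 4/16 + 1/16 + 2/16 = 17/16 = 1.0625.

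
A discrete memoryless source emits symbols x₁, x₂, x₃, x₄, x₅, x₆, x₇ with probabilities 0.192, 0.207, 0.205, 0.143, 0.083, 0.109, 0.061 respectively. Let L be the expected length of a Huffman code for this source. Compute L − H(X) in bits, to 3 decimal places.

Entropy H = −Σ p log₂ p ≈ 2.6901 bits.
Huffman merges: 61/1000+83/1000→18/125; 109/1000+143/1000→63/250; 18/125+24/125→42/125; 41/200+207/1000→103/250; 63/250+42/125→147/250; 103/250+147/250→1. L = 683/250 ≈ 2.7320.
L − H = 2.7320 − 2.6901 = 0.042 bits.

0.042 bits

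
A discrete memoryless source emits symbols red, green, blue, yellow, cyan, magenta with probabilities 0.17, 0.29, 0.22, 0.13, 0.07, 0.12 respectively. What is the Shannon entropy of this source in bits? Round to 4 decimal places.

2.4513 bits

H = −Σ pᵢ log₂ pᵢ.
−0.17·log₂(0.17) = 0.4346
−0.29·log₂(0.29) = 0.5179
−0.22·log₂(0.22) = 0.4806
−0.13·log₂(0.13) = 0.3826
−0.07·log₂(0.07) = 0.2686
−0.12·log₂(0.12) = 0.3671
Sum ≈ 2.4513 → 2.4513 bits.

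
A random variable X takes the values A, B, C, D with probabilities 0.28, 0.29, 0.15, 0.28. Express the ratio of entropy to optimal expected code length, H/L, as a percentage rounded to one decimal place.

97.8%

Entropy H = −Σ p log₂ p ≈ 1.9569 bits.
Huffman merges: 3/20+7/25→43/100; 7/25+29/100→57/100; 43/100+57/100→1. L = 2 ≈ 2.0000.
Efficiency = H/L = 1.9569/2.0000 = 97.8%.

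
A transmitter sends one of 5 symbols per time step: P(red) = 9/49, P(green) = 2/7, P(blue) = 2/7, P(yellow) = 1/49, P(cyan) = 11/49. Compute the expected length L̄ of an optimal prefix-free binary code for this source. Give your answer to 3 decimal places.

Repeatedly combine the two least-probable nodes; the expected code length is the sum of the merged weights.
merge 1/49 + 9/49 → 10/49
merge 10/49 + 11/49 → 3/7
merge 2/7 + 2/7 → 4/7
merge 3/7 + 4/7 → 1
L = 10/49 + 3/7 + 4/7 + 1 = 108/49 ≈ 2.204 bits/symbol.

2.204 bits/symbol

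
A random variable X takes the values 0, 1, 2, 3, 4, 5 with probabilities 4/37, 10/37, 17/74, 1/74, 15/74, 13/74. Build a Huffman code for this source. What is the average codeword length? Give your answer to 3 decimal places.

Repeatedly combine the two least-probable nodes; the expected code length is the sum of the merged weights.
merge 1/74 + 4/37 → 9/74
merge 9/74 + 13/74 → 11/37
merge 15/74 + 17/74 → 16/37
merge 10/37 + 11/37 → 21/37
merge 16/37 + 21/37 → 1
L = 9/74 + 11/37 + 16/37 + 21/37 + 1 = 179/74 ≈ 2.419 bits/symbol.

2.419 bits/symbol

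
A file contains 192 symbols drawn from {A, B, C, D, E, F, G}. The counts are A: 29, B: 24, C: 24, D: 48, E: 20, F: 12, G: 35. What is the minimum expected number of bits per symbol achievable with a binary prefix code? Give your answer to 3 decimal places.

2.734 bits/symbol

Probabilities are the counts divided by 192.
Repeatedly combine the two least-probable nodes; the expected code length is the sum of the merged weights.
merge 1/16 + 5/48 → 1/6
merge 1/8 + 1/8 → 1/4
merge 29/192 + 1/6 → 61/192
merge 35/192 + 1/4 → 83/192
merge 1/4 + 61/192 → 109/192
merge 83/192 + 109/192 → 1
L = 1/6 + 1/4 + 61/192 + 83/192 + 109/192 + 1 = 175/64 ≈ 2.734 bits/symbol.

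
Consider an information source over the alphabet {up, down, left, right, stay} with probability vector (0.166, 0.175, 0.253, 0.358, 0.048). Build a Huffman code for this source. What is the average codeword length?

Repeatedly combine the two least-probable nodes; the expected code length is the sum of the merged weights.
merge 6/125 + 83/500 → 107/500
merge 7/40 + 107/500 → 389/1000
merge 253/1000 + 179/500 → 611/1000
merge 389/1000 + 611/1000 → 1
L = 107/500 + 389/1000 + 611/1000 + 1 = 1107/500 = 2.214 bits/symbol.

2.214 bits/symbol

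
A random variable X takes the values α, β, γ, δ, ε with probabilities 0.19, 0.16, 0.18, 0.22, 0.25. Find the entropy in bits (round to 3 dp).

2.304 bits

H = −Σ pᵢ log₂ pᵢ.
−0.19·log₂(0.19) = 0.4552
−0.16·log₂(0.16) = 0.4230
−0.18·log₂(0.18) = 0.4453
−0.22·log₂(0.22) = 0.4806
−0.25·log₂(0.25) = 0.5000
Sum ≈ 2.3041 → 2.304 bits.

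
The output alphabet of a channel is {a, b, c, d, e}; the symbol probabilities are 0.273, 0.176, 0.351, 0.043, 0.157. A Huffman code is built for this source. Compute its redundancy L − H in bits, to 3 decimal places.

Entropy H = −Σ p log₂ p ≈ 2.0972 bits.
Huffman merges: 43/1000+157/1000→1/5; 22/125+1/5→47/125; 273/1000+351/1000→78/125; 47/125+78/125→1. L = 11/5 ≈ 2.2000.
L − H = 2.2000 − 2.0972 = 0.103 bits.

0.103 bits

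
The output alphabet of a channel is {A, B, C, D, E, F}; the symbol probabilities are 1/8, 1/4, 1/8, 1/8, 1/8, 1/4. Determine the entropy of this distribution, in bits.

Each probability is a power of 1/2, so log₂(1/p) is an integer.
H = Σ p·log₂(1/p) = 1/8·3 + 1/4·2 + 1/8·3 + 1/8·3 + 1/8·3 + 1/4·2 = 2.5 bits.

2.5 bits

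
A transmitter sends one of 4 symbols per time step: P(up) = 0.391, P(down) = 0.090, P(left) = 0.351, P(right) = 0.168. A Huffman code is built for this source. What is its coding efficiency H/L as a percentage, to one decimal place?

Entropy H = −Σ p log₂ p ≈ 1.8049 bits.
Huffman merges: 9/100+21/125→129/500; 129/500+351/1000→609/1000; 391/1000+609/1000→1. L = 1867/1000 ≈ 1.8670.
Efficiency = H/L = 1.8049/1.8670 = 96.7%.

96.7%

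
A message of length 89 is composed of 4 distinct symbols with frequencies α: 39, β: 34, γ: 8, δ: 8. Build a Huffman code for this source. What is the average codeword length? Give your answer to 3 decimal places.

Probabilities are the counts divided by 89.
Repeatedly combine the two least-probable nodes; the expected code length is the sum of the merged weights.
merge 8/89 + 8/89 → 16/89
merge 16/89 + 34/89 → 50/89
merge 39/89 + 50/89 → 1
L = 16/89 + 50/89 + 1 = 155/89 ≈ 1.742 bits/symbol.

1.742 bits/symbol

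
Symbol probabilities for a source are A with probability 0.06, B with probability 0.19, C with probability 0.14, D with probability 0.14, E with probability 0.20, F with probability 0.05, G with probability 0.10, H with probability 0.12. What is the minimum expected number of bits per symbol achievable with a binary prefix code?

Repeatedly combine the two least-probable nodes; the expected code length is the sum of the merged weights.
merge 1/20 + 3/50 → 11/100
merge 1/10 + 11/100 → 21/100
merge 3/25 + 7/50 → 13/50
merge 7/50 + 19/100 → 33/100
merge 1/5 + 21/100 → 41/100
merge 13/50 + 33/100 → 59/100
merge 41/100 + 59/100 → 1
L = 11/100 + 21/100 + 13/50 + 33/100 + 41/100 + 59/100 + 1 = 291/100 = 2.91 bits/symbol.

2.91 bits/symbol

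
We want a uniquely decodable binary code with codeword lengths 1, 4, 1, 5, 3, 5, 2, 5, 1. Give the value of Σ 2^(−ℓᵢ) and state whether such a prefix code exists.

With common denominator 2^5 = 32: Σ 2^(−ℓᵢ) = 16/32 + 2/32 + 16/32 + 1/32 + 4/32 + 1/32 + 8/32 + 1/32 + 16/32 = 65/32 = 2.03125.
Kraft's inequality requires Σ ≤ 1; here Σ = 2.03125 > 1, so no such prefix code exists.

2.03125; no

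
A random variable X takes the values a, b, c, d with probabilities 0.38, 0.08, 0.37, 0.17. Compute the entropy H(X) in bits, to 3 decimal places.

1.787 bits

H = −Σ pᵢ log₂ pᵢ.
−0.38·log₂(0.38) = 0.5305
−0.08·log₂(0.08) = 0.2915
−0.37·log₂(0.37) = 0.5307
−0.17·log₂(0.17) = 0.4346
Sum ≈ 1.7873 → 1.787 bits.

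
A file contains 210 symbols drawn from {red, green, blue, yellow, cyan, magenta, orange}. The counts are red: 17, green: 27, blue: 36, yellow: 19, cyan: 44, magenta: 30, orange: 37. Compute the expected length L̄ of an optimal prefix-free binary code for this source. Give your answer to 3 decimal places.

Probabilities are the counts divided by 210.
Repeatedly combine the two least-probable nodes; the expected code length is the sum of the merged weights.
merge 17/210 + 19/210 → 6/35
merge 9/70 + 1/7 → 19/70
merge 6/35 + 6/35 → 12/35
merge 37/210 + 22/105 → 27/70
merge 19/70 + 12/35 → 43/70
merge 27/70 + 43/70 → 1
L = 6/35 + 19/70 + 12/35 + 27/70 + 43/70 + 1 = 39/14 ≈ 2.786 bits/symbol.

2.786 bits/symbol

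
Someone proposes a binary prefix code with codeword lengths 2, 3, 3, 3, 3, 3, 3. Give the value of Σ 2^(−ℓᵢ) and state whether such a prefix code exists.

1; yes

With common denominator 2^3 = 8: Σ 2^(−ℓᵢ) = 2/8 + 1/8 + 1/8 + 1/8 + 1/8 + 1/8 + 1/8 = 8/8 = 1.
Kraft's inequality requires Σ ≤ 1; here Σ = 1 ≤ 1, so such a prefix code exists.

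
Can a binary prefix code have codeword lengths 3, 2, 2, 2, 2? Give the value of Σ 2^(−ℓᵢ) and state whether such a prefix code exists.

With common denominator 2^3 = 8: Σ 2^(−ℓᵢ) = 1/8 + 2/8 + 2/8 + 2/8 + 2/8 = 9/8 = 1.125.
Kraft's inequality requires Σ ≤ 1; here Σ = 1.125 > 1, so no such prefix code exists.

1.125; no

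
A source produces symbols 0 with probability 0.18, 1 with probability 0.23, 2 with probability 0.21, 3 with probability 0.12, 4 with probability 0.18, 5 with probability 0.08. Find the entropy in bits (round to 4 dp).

2.5097 bits

H = −Σ pᵢ log₂ pᵢ.
−0.18·log₂(0.18) = 0.4453
−0.23·log₂(0.23) = 0.4877
−0.21·log₂(0.21) = 0.4728
−0.12·log₂(0.12) = 0.3671
−0.18·log₂(0.18) = 0.4453
−0.08·log₂(0.08) = 0.2915
Sum ≈ 2.5097 → 2.5097 bits.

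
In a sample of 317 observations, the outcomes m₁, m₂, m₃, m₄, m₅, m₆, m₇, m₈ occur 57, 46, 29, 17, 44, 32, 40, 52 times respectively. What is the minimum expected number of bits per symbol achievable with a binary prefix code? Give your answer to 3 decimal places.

2.965 bits/symbol

Probabilities are the counts divided by 317.
Repeatedly combine the two least-probable nodes; the expected code length is the sum of the merged weights.
merge 17/317 + 29/317 → 46/317
merge 32/317 + 40/317 → 72/317
merge 44/317 + 46/317 → 90/317
merge 46/317 + 52/317 → 98/317
merge 57/317 + 72/317 → 129/317
merge 90/317 + 98/317 → 188/317
merge 129/317 + 188/317 → 1
L = 46/317 + 72/317 + 90/317 + 98/317 + 129/317 + 188/317 + 1 = 940/317 ≈ 2.965 bits/symbol.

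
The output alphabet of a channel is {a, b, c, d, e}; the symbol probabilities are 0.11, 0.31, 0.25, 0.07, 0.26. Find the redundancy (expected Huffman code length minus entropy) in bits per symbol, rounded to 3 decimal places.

Entropy H = −Σ p log₂ p ≈ 2.1479 bits.
Huffman merges: 7/100+11/100→9/50; 9/50+1/4→43/100; 13/50+31/100→57/100; 43/100+57/100→1. L = 109/50 ≈ 2.1800.
L − H = 2.1800 − 2.1479 = 0.032 bits.

0.032 bits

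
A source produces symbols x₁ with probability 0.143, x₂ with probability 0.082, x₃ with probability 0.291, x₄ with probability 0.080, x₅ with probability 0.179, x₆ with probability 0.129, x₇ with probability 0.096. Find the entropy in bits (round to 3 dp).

2.657 bits

H = −Σ pᵢ log₂ pᵢ.
−0.143·log₂(0.143) = 0.4012
−0.082·log₂(0.082) = 0.2959
−0.291·log₂(0.291) = 0.5182
−0.080·log₂(0.080) = 0.2915
−0.179·log₂(0.179) = 0.4443
−0.129·log₂(0.129) = 0.3811
−0.096·log₂(0.096) = 0.3246
Sum ≈ 2.6568 → 2.657 bits.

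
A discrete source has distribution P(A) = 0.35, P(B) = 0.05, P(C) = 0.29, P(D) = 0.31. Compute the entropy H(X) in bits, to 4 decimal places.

1.7879 bits

H = −Σ pᵢ log₂ pᵢ.
−0.35·log₂(0.35) = 0.5301
−0.05·log₂(0.05) = 0.2161
−0.29·log₂(0.29) = 0.5179
−0.31·log₂(0.31) = 0.5238
Sum ≈ 1.7879 → 1.7879 bits.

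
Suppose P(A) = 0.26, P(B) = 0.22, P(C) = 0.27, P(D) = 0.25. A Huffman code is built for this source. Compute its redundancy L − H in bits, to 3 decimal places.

Entropy H = −Σ p log₂ p ≈ 1.9959 bits.
Huffman merges: 11/50+1/4→47/100; 13/50+27/100→53/100; 47/100+53/100→1. L = 2 ≈ 2.0000.
L − H = 2.0000 − 1.9959 = 0.004 bits.

0.004 bits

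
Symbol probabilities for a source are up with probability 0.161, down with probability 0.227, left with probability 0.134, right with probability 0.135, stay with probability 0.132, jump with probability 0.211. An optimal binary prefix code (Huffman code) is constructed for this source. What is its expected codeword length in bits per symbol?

Repeatedly combine the two least-probable nodes; the expected code length is the sum of the merged weights.
merge 33/250 + 67/500 → 133/500
merge 27/200 + 161/1000 → 37/125
merge 211/1000 + 227/1000 → 219/500
merge 133/500 + 37/125 → 281/500
merge 219/500 + 281/500 → 1
L = 133/500 + 37/125 + 219/500 + 281/500 + 1 = 1281/500 = 2.562 bits/symbol.

2.562 bits/symbol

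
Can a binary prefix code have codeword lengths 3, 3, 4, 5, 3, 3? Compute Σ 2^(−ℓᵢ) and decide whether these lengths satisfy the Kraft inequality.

With common denominator 2^5 = 32: Σ 2^(−ℓᵢ) = 4/32 + 4/32 + 2/32 + 1/32 + 4/32 + 4/32 = 19/32 = 0.59375.
Kraft's inequality requires Σ ≤ 1; here Σ = 0.59375 ≤ 1, so such a prefix code exists.

0.59375; yes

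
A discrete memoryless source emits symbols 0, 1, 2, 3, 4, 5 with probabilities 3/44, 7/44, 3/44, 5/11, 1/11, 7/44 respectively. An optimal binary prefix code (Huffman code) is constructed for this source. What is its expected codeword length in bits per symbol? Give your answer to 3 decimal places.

Repeatedly combine the two least-probable nodes; the expected code length is the sum of the merged weights.
merge 3/44 + 3/44 → 3/22
merge 1/11 + 3/22 → 5/22
merge 7/44 + 7/44 → 7/22
merge 5/22 + 7/22 → 6/11
merge 5/11 + 6/11 → 1
L = 3/22 + 5/22 + 7/22 + 6/11 + 1 = 49/22 ≈ 2.227 bits/symbol.

2.227 bits/symbol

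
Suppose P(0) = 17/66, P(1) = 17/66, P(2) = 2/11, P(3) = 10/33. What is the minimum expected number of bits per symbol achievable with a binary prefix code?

Repeatedly combine the two least-probable nodes; the expected code length is the sum of the merged weights.
merge 2/11 + 17/66 → 29/66
merge 17/66 + 10/33 → 37/66
merge 29/66 + 37/66 → 1
L = 29/66 + 37/66 + 1 = 2 bits/symbol.

2 bits/symbol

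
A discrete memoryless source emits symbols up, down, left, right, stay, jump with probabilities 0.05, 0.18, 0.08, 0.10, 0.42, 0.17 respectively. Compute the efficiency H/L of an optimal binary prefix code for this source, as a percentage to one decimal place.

Entropy H = −Σ p log₂ p ≈ 2.2453 bits.
Huffman merges: 1/20+2/25→13/100; 1/10+13/100→23/100; 17/100+9/50→7/20; 23/100+7/20→29/50; 21/50+29/50→1. L = 229/100 ≈ 2.2900.
Efficiency = H/L = 2.2453/2.2900 = 98.0%.

98.0%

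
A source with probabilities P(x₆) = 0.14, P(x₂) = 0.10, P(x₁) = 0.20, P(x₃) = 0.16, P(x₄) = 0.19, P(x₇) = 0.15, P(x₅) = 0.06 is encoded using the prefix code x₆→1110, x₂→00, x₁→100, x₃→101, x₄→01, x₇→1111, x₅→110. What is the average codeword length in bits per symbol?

3 bits/symbol

L̄ = Σ pᵢ·ℓᵢ = 0.14·4 + 0.10·2 + 0.20·3 + 0.16·3 + 0.19·2 + 0.15·4 + 0.06·3 = 3 bits/symbol.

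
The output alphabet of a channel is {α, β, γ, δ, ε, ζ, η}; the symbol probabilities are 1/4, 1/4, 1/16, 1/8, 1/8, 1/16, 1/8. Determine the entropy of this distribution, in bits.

Each probability is a power of 1/2, so log₂(1/p) is an integer.
H = Σ p·log₂(1/p) = 1/4·2 + 1/4·2 + 1/16·4 + 1/8·3 + 1/8·3 + 1/16·4 + 1/8·3 = 2.625 bits.

2.625 bits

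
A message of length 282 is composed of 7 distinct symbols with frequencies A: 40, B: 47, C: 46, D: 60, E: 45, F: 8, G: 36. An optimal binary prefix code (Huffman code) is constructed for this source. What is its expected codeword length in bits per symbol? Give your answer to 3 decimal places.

2.777 bits/symbol

Probabilities are the counts divided by 282.
Repeatedly combine the two least-probable nodes; the expected code length is the sum of the merged weights.
merge 4/141 + 6/47 → 22/141
merge 20/141 + 22/141 → 14/47
merge 15/94 + 23/141 → 91/282
merge 1/6 + 10/47 → 107/282
merge 14/47 + 91/282 → 175/282
merge 107/282 + 175/282 → 1
L = 22/141 + 14/47 + 91/282 + 107/282 + 175/282 + 1 = 261/94 ≈ 2.777 bits/symbol.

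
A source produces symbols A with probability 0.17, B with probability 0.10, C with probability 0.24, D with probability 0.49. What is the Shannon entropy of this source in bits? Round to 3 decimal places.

H = −Σ pᵢ log₂ pᵢ.
−0.17·log₂(0.17) = 0.4346
−0.10·log₂(0.10) = 0.3322
−0.24·log₂(0.24) = 0.4941
−0.49·log₂(0.49) = 0.5043
Sum ≈ 1.7652 → 1.765 bits.

1.765 bits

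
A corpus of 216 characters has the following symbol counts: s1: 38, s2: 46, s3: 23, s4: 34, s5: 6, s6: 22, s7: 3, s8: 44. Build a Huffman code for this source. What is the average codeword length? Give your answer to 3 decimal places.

2.769 bits/symbol

Probabilities are the counts divided by 216.
Repeatedly combine the two least-probable nodes; the expected code length is the sum of the merged weights.
merge 1/72 + 1/36 → 1/24
merge 1/24 + 11/108 → 31/216
merge 23/216 + 31/216 → 1/4
merge 17/108 + 19/108 → 1/3
merge 11/54 + 23/108 → 5/12
merge 1/4 + 1/3 → 7/12
merge 5/12 + 7/12 → 1
L = 1/24 + 31/216 + 1/4 + 1/3 + 5/12 + 7/12 + 1 = 299/108 ≈ 2.769 bits/symbol.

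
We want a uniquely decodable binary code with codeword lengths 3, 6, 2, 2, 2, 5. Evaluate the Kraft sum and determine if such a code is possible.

0.921875; yes

With common denominator 2^6 = 64: Σ 2^(−ℓᵢ) = 8/64 + 1/64 + 16/64 + 16/64 + 16/64 + 2/64 = 59/64 = 0.921875.
Kraft's inequality requires Σ ≤ 1; here Σ = 0.921875 ≤ 1, so such a prefix code exists.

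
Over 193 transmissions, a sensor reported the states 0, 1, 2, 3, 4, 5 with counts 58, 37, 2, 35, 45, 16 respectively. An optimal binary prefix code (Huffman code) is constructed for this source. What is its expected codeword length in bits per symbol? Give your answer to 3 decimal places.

2.368 bits/symbol

Probabilities are the counts divided by 193.
Repeatedly combine the two least-probable nodes; the expected code length is the sum of the merged weights.
merge 2/193 + 16/193 → 18/193
merge 18/193 + 35/193 → 53/193
merge 37/193 + 45/193 → 82/193
merge 53/193 + 58/193 → 111/193
merge 82/193 + 111/193 → 1
L = 18/193 + 53/193 + 82/193 + 111/193 + 1 = 457/193 ≈ 2.368 bits/symbol.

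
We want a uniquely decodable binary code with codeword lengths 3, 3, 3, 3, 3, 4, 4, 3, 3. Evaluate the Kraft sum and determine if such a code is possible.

With common denominator 2^4 = 16: Σ 2^(−ℓᵢ) = 2/16 + 2/16 + 2/16 + 2/16 + 2/16 + 1/16 + 1/16 + 2/16 + 2/16 = 16/16 = 1.
Kraft's inequality requires Σ ≤ 1; here Σ = 1 ≤ 1, so such a prefix code exists.

1; yes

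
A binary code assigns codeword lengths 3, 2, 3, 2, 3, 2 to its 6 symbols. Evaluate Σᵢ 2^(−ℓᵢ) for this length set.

1.125

With common denominator 2^3 = 8: Σ 2^(−ℓᵢ) = 1/8 + 2/8 + 1/8 + 2/8 + 1/8 + 2/8 = 9/8 = 1.125.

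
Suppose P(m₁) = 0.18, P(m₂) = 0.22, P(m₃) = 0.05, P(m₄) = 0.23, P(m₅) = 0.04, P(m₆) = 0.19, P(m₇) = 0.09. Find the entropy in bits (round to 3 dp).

H = −Σ pᵢ log₂ pᵢ.
−0.18·log₂(0.18) = 0.4453
−0.22·log₂(0.22) = 0.4806
−0.05·log₂(0.05) = 0.2161
−0.23·log₂(0.23) = 0.4877
−0.04·log₂(0.04) = 0.1858
−0.19·log₂(0.19) = 0.4552
−0.09·log₂(0.09) = 0.3127
Sum ≈ 2.5833 → 2.583 bits.

2.583 bits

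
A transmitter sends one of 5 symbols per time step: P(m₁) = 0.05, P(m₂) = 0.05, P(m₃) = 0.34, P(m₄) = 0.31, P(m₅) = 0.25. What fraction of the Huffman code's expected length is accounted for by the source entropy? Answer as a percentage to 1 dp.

94.5%

Entropy H = −Σ p log₂ p ≈ 1.9852 bits.
Huffman merges: 1/20+1/20→1/10; 1/10+1/4→7/20; 31/100+17/50→13/20; 7/20+13/20→1. L = 21/10 ≈ 2.1000.
Efficiency = H/L = 1.9852/2.1000 = 94.5%.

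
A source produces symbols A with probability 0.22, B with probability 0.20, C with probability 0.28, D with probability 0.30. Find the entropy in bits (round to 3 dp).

H = −Σ pᵢ log₂ pᵢ.
−0.22·log₂(0.22) = 0.4806
−0.20·log₂(0.20) = 0.4644
−0.28·log₂(0.28) = 0.5142
−0.30·log₂(0.30) = 0.5211
Sum ≈ 1.9803 → 1.980 bits.

1.980 bits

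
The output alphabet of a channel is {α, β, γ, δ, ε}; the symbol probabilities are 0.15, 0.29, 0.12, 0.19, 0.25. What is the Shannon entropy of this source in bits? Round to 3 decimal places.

2.251 bits

H = −Σ pᵢ log₂ pᵢ.
−0.15·log₂(0.15) = 0.4105
−0.29·log₂(0.29) = 0.5179
−0.12·log₂(0.12) = 0.3671
−0.19·log₂(0.19) = 0.4552
−0.25·log₂(0.25) = 0.5000
Sum ≈ 2.2507 → 2.251 bits.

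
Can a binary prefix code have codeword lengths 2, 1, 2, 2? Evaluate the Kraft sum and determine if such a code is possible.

1.25; no

With common denominator 2^2 = 4: Σ 2^(−ℓᵢ) = 1/4 + 2/4 + 1/4 + 1/4 = 5/4 = 1.25.
Kraft's inequality requires Σ ≤ 1; here Σ = 1.25 > 1, so no such prefix code exists.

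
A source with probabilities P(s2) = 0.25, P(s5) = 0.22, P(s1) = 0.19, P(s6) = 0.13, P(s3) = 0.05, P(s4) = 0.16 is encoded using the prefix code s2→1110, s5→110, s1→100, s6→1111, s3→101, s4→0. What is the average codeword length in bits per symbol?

3.06 bits/symbol

L̄ = Σ pᵢ·ℓᵢ = 0.25·4 + 0.22·3 + 0.19·3 + 0.13·4 + 0.05·3 + 0.16·1 = 3.06 bits/symbol.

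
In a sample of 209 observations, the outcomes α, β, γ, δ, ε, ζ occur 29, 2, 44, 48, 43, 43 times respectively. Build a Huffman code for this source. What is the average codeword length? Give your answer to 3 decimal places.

2.502 bits/symbol

Probabilities are the counts divided by 209.
Repeatedly combine the two least-probable nodes; the expected code length is the sum of the merged weights.
merge 2/209 + 29/209 → 31/209
merge 31/209 + 43/209 → 74/209
merge 43/209 + 4/19 → 87/209
merge 48/209 + 74/209 → 122/209
merge 87/209 + 122/209 → 1
L = 31/209 + 74/209 + 87/209 + 122/209 + 1 = 523/209 ≈ 2.502 bits/symbol.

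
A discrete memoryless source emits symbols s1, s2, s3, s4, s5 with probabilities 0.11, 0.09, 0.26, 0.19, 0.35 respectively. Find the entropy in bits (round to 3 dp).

H = −Σ pᵢ log₂ pᵢ.
−0.11·log₂(0.11) = 0.3503
−0.09·log₂(0.09) = 0.3127
−0.26·log₂(0.26) = 0.5053
−0.19·log₂(0.19) = 0.4552
−0.35·log₂(0.35) = 0.5301
Sum ≈ 2.1536 → 2.154 bits.

2.154 bits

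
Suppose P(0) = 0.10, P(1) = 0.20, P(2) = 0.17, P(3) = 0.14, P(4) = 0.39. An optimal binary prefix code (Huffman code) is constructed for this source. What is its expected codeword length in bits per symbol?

2.22 bits/symbol

Repeatedly combine the two least-probable nodes; the expected code length is the sum of the merged weights.
merge 1/10 + 7/50 → 6/25
merge 17/100 + 1/5 → 37/100
merge 6/25 + 37/100 → 61/100
merge 39/100 + 61/100 → 1
L = 6/25 + 37/100 + 61/100 + 1 = 111/50 = 2.22 bits/symbol.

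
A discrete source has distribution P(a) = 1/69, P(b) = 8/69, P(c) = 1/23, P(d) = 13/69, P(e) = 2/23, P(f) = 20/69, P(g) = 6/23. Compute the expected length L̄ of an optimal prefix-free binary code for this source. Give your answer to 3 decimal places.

Repeatedly combine the two least-probable nodes; the expected code length is the sum of the merged weights.
merge 1/69 + 1/23 → 4/69
merge 4/69 + 2/23 → 10/69
merge 8/69 + 10/69 → 6/23
merge 13/69 + 6/23 → 31/69
merge 6/23 + 20/69 → 38/69
merge 31/69 + 38/69 → 1
L = 4/69 + 10/69 + 6/23 + 31/69 + 38/69 + 1 = 170/69 ≈ 2.464 bits/symbol.

2.464 bits/symbol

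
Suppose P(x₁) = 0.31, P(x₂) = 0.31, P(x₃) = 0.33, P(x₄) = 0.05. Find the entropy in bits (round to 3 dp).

1.792 bits

H = −Σ pᵢ log₂ pᵢ.
−0.31·log₂(0.31) = 0.5238
−0.31·log₂(0.31) = 0.5238
−0.33·log₂(0.33) = 0.5278
−0.05·log₂(0.05) = 0.2161
Sum ≈ 1.7915 → 1.792 bits.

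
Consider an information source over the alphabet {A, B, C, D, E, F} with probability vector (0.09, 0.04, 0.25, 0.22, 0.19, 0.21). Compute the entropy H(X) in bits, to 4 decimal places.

H = −Σ pᵢ log₂ pᵢ.
−0.09·log₂(0.09) = 0.3127
−0.04·log₂(0.04) = 0.1858
−0.25·log₂(0.25) = 0.5000
−0.22·log₂(0.22) = 0.4806
−0.19·log₂(0.19) = 0.4552
−0.21·log₂(0.21) = 0.4728
Sum ≈ 2.4070 → 2.4070 bits.

2.4070 bits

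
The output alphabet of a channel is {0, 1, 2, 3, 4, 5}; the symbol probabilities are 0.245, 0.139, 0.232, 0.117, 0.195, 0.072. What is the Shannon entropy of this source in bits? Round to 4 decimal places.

2.4772 bits

H = −Σ pᵢ log₂ pᵢ.
−0.245·log₂(0.245) = 0.4971
−0.139·log₂(0.139) = 0.3957
−0.232·log₂(0.232) = 0.4890
−0.117·log₂(0.117) = 0.3622
−0.195·log₂(0.195) = 0.4599
−0.072·log₂(0.072) = 0.2733
Sum ≈ 2.4772 → 2.4772 bits.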